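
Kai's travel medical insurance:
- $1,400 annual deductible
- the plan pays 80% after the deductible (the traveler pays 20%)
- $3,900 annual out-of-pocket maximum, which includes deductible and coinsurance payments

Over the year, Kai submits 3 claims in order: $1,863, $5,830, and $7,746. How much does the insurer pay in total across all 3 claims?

$11,539

Claim 1 ($1,863): deductible takes $1,400, $463 remains; traveler's 20% is $92.60. Traveler owes $1,492.60 (running OOP $1,492.60). Plan pays $1,863 − $1,492.60 = $370.40.
Claim 2 ($5,830): deductible met; 20% of $5,830 = $1,166. Traveler owes $1,166 (running OOP $2,658.60). Plan pays $5,830 − $1,166 = $4,664.
Claim 3 ($7,746): deductible met; 20% of $7,746 = $1,549.20. Adding that to $2,658.60 gives $4,207.80, past the $3,900 cap; traveler pays only $3,900 − $2,658.60 = $1,241.40. Insurer: $7,746 − $1,241.40 = $6,504.60.
Insurer total = bills − traveler's total = $15,439 − $3,900 = $11,539.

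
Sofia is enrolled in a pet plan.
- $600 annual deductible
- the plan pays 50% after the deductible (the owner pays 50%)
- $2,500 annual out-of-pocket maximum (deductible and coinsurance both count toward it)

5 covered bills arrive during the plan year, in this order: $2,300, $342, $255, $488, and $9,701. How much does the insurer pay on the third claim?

Claim 1 ($2,300): deductible takes $600, $1,700 remains; 50% of $1,700 = $850. Cost to owner: $1,450. OOP to date $1,450. Insurer: $2,300 − $1,450 = $850.
Claim 2 ($342): deductible already satisfied, so owner's share is 50% × $342 = $171. Owner owes $171 (running OOP $1,621). Insurer: $342 − $171 = $171.
Claim 3 ($255): deductible already satisfied, so owner's share is 50% × $255 = $127.50. Owner pays $127.50; OOP now $1,748.50. Insurer: $255 − $127.50 = $127.50.

$127.50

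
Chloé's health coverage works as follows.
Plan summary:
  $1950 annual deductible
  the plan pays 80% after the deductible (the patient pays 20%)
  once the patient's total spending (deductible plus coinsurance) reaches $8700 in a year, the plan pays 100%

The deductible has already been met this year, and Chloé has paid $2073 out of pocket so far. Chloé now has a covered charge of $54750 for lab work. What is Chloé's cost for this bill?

$6627

The deductible is already satisfied, so the full bill goes to coinsurance.
20% of $54750 = $10950 falls to the patient.
That would bring total out-of-pocket to $13023, past the $8700 cap. The patient is capped at $8700 − $2073 = $6627 on this claim.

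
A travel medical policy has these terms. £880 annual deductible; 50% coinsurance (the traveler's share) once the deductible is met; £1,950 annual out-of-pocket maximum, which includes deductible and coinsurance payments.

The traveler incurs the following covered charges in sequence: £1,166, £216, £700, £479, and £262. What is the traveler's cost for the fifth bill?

£131

Claim 1 (£1,166): £880 to deductible, leaving £286; traveler's 50% is £143. Traveler pays £1,023; OOP now £1,023.
Claim 2 (£216): deductible met; 50% of £216 = £108. Traveler pays £108; OOP now £1,131.
Claim 3 (£700): deductible met; 50% of £700 = £350. Cost to traveler: £350. OOP to date £1,481.
Claim 4 (£479): deductible met; 50% of £479 = £239.50. Traveler pays £239.50; OOP now £1,720.50.
Claim 5 (£262): deductible met; 50% of £262 = £131. Cost to traveler: £131. OOP to date £1,851.50.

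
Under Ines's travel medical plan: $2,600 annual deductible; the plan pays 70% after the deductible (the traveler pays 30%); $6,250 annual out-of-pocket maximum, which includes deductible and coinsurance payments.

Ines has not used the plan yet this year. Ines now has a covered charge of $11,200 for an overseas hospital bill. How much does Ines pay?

Deductible not yet touched, so the first $2,600 of the bill goes to the deductible.
That leaves $11,200 − $2,600 = $8,600 for coinsurance.
Coinsurance: $8,600 × 30% = $2,580.
Traveler responsibility before any cap: $2,600 + $2,580 = $5,180.
Cumulative spending $0 + $5,180 = $5,180 stays under the $6,250 maximum.

$5,180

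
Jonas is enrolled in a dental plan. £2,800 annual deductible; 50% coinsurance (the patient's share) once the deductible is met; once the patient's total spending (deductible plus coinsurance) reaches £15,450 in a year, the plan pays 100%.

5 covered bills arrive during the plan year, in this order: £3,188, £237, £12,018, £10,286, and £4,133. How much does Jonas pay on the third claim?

Bill 1, £3,188: £2,800 to deductible, leaving £388; coinsurance £388 × 50% = £194. Patient owes £2,994 (running OOP £2,994).
Bill 2, £237: deductible met; 50% of £237 = £118.50. Cost to patient: £118.50. OOP to date £3,112.50.
Bill 3, £12,018: 50% coinsurance on £12,018 = £6,009. Cost to patient: £6,009. OOP to date £9,121.50.

£6,009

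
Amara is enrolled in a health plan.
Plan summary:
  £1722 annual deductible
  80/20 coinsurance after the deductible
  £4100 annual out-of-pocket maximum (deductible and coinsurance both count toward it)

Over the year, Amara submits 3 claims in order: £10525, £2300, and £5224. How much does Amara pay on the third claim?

£157.40

Claim 1 — £10525: deductible takes £1722, £8803 remains; 20% of £8803 = £1760.60. Cost to patient: £3482.60. OOP to date £3482.60.
Claim 2 — £2300: deductible met; 20% of £2300 = £460. Patient owes £460 (running OOP £3942.60).
Claim 3 — £5224: deductible already satisfied, so patient's share is 20% × £5224 = £1044.80. OOP would hit £4987.40 > £4100, so the cap limits the patient to £4100 − £3942.60 = £157.40.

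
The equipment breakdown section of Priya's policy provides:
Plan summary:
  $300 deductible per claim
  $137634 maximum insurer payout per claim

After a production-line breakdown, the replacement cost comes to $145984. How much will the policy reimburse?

$137634

After the deductible, $145984 − $300 = $145684 remains.
The $137634 per-incident cap binds; insurer pays $137634.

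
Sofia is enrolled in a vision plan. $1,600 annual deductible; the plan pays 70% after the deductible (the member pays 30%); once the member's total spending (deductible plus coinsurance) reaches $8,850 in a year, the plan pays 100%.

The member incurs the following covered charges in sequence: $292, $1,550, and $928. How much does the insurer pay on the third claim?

#1 ($292): entire amount goes to the deductible. Member owes $292 (running OOP $292). Insurer: $292 − $292 = $0.
#2 ($1,550): $1,308 to deductible, leaving $242; member's 30% is $72.60. Member owes $1,380.60 (running OOP $1,672.60). Plan pays $1,550 − $1,380.60 = $169.40.
#3 ($928): deductible met; 30% of $928 = $278.40. Member owes $278.40 (running OOP $1,951). Plan pays $928 − $278.40 = $649.60.

$649.60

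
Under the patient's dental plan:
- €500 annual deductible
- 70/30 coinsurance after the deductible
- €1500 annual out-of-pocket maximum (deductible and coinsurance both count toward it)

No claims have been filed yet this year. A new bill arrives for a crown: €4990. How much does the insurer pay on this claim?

Deductible not yet touched, so the first €500 of the bill goes to the deductible.
The remaining €4490 (= €4990 − €500) moves to coinsurance.
30% of €4490 = €1347 falls to the patient.
Patient responsibility before any cap: €500 + €1347 = €1847.
Year-to-date out-of-pocket would reach €0 + €1847 = €1847, above the €1500 maximum, so the patient pays only €1500 − €0 = €1500.
The plan picks up €4990 − €1500 = €3490.

€3490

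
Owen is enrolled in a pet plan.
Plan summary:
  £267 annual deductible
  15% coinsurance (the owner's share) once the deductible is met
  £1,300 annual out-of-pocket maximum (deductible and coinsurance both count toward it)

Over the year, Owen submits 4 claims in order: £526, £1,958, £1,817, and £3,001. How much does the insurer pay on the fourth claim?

£2,573.10

#1 (£526): £267 finishes the deductible; £259 goes to coinsurance; owner's 15% is £38.85. Owner pays £305.85; OOP now £305.85. Plan pays £526 − £305.85 = £220.15.
#2 (£1,958): 15% coinsurance on £1,958 = £293.70. Owner owes £293.70 (running OOP £599.55). Insurer: £1,958 − £293.70 = £1,664.30.
#3 (£1,817): deductible already satisfied, so owner's share is 15% × £1,817 = £272.55. Cost to owner: £272.55. OOP to date £872.10. Plan pays £1,817 − £272.55 = £1,544.45.
#4 (£3,001): deductible met; 15% of £3,001 = £450.15. That would push OOP to £1,322.25, over the £1,300 cap, so owner pays £1,300 − £872.10 = £427.90. Plan pays £3,001 − £427.90 = £2,573.10.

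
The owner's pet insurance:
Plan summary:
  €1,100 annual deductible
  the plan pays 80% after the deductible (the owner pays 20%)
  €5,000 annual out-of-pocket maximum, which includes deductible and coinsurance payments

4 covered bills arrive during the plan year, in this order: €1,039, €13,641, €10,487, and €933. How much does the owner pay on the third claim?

#1 (€1,039): all of it applies to the deductible. Owner owes €1,039 (running OOP €1,039).
#2 (€13,641): €61 to deductible, leaving €13,580; coinsurance €13,580 × 20% = €2,716. Owner owes €2,777 (running OOP €3,816).
#3 (€10,487): deductible already satisfied, so owner's share is 20% × €10,487 = €2,097.40. OOP would hit €5,913.40 > €5,000, so the cap limits the owner to €5,000 − €3,816 = €1,184.

€1,184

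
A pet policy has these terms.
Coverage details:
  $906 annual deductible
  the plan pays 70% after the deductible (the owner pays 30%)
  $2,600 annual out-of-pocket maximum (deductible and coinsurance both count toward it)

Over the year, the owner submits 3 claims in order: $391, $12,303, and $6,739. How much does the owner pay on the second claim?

#1 ($391): entire amount goes to the deductible. Cost to owner: $391. OOP to date $391.
#2 ($12,303): $515 to deductible, leaving $11,788; owner's 30% is $3,536.40. Deductible plus coinsurance: $515 + $3,536.40 = $4,051.40. OOP would hit $4,442.40 > $2,600, so the cap limits the owner to $2,600 − $391 = $2,209.

$2,209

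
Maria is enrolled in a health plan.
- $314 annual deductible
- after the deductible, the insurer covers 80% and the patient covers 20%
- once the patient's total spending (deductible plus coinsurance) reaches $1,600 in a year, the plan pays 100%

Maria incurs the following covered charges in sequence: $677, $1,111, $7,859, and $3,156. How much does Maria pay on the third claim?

Claim 1 — $677: $314 finishes the deductible; $363 goes to coinsurance; coinsurance $363 × 20% = $72.60. Cost to patient: $386.60. OOP to date $386.60.
Claim 2 — $1,111: 20% coinsurance on $1,111 = $222.20. Patient pays $222.20; OOP now $608.80.
Claim 3 — $7,859: 20% coinsurance on $7,859 = $1,571.80. Adding that to $608.80 gives $2,180.60, past the $1,600 cap; patient pays only $1,600 − $608.80 = $991.20.

$991.20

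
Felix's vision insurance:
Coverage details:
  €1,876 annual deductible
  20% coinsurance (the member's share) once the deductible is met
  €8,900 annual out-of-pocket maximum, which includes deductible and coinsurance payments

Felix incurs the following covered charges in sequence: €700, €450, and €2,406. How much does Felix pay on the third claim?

Claim 1 (€700): fully absorbed by the deductible. Member owes €700 (running OOP €700).
Claim 2 (€450): entire amount goes to the deductible. Cost to member: €450. OOP to date €1,150.
Claim 3 (€2,406): €726 to deductible, leaving €1,680; 20% of €1,680 = €336. Member owes €1,062 (running OOP €2,212).

€1,062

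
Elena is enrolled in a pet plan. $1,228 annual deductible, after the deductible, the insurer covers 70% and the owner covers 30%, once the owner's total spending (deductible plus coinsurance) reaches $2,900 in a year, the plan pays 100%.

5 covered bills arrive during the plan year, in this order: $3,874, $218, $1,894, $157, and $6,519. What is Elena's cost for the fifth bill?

Claim 1 — $3,874: deductible takes $1,228, $2,646 remains; 30% of $2,646 = $793.80. Owner owes $2,021.80 (running OOP $2,021.80).
Claim 2 — $218: 30% coinsurance on $218 = $65.40. Owner pays $65.40; OOP now $2,087.20.
Claim 3 — $1,894: 30% coinsurance on $1,894 = $568.20. Owner owes $568.20 (running OOP $2,655.40).
Claim 4 — $157: deductible met; 30% of $157 = $47.10. Owner owes $47.10 (running OOP $2,702.50).
Claim 5 — $6,519: 30% coinsurance on $6,519 = $1,955.70. Adding that to $2,702.50 gives $4,658.20, past the $2,900 cap; owner pays only $2,900 − $2,702.50 = $197.50.

$197.50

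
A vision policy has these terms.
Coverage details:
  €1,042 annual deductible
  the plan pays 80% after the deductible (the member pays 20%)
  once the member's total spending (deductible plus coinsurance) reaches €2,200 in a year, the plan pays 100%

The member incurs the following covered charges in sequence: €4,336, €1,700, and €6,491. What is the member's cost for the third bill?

€159.20

#1 (€4,336): deductible takes €1,042, €3,294 remains; 20% of €3,294 = €658.80. Cost to member: €1,700.80. OOP to date €1,700.80.
#2 (€1,700): 20% coinsurance on €1,700 = €340. Member pays €340; OOP now €2,040.80.
#3 (€6,491): 20% coinsurance on €6,491 = €1,298.20. That would push OOP to €3,339, over the €2,200 cap, so member pays €2,200 − €2,040.80 = €159.20.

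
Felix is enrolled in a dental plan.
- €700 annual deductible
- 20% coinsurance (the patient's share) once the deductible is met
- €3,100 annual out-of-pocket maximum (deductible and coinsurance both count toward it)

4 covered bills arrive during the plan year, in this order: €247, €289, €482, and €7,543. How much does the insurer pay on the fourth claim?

Claim 1 — €247: all of it applies to the deductible. Patient owes €247 (running OOP €247). Plan pays €247 − €247 = €0.
Claim 2 — €289: all of it applies to the deductible. Patient owes €289 (running OOP €536). Insurer: €289 − €289 = €0.
Claim 3 — €482: €164 to deductible, leaving €318; patient's 20% is €63.60. Cost to patient: €227.60. OOP to date €763.60. Insurer: €482 − €227.60 = €254.40.
Claim 4 — €7,543: deductible met; 20% of €7,543 = €1,508.60. Cost to patient: €1,508.60. OOP to date €2,272.20. Plan pays €7,543 − €1,508.60 = €6,034.40.

€6,034.40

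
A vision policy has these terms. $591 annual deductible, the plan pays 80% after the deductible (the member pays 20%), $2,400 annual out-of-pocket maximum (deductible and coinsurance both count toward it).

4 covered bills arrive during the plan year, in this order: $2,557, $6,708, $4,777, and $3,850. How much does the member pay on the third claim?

Claim 1 ($2,557): $591 finishes the deductible; $1,966 goes to coinsurance; member's 20% is $393.20. Member owes $984.20 (running OOP $984.20).
Claim 2 ($6,708): 20% coinsurance on $6,708 = $1,341.60. Member pays $1,341.60; OOP now $2,325.80.
Claim 3 ($4,777): 20% coinsurance on $4,777 = $955.40. OOP would hit $3,281.20 > $2,400, so the cap limits the member to $2,400 − $2,325.80 = $74.20.

$74.20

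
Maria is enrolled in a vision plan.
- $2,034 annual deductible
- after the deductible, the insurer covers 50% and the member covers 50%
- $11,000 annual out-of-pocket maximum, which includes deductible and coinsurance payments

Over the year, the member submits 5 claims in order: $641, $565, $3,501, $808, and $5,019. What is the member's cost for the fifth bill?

#1 ($641): fully absorbed by the deductible. Cost to member: $641. OOP to date $641.
#2 ($565): entire amount goes to the deductible. Cost to member: $565. OOP to date $1,206.
#3 ($3,501): $828 finishes the deductible; $2,673 goes to coinsurance; member's 50% is $1,336.50. Cost to member: $2,164.50. OOP to date $3,370.50.
#4 ($808): 50% coinsurance on $808 = $404. Cost to member: $404. OOP to date $3,774.50.
#5 ($5,019): deductible already satisfied, so member's share is 50% × $5,019 = $2,509.50. Cost to member: $2,509.50. OOP to date $6,284.

$2,509.50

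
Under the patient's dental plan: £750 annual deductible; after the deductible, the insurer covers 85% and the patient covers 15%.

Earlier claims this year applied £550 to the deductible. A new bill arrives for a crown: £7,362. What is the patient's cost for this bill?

Remaining deductible: £750 − £550 = £200.
After the £200 deductible portion, £7,362 − £200 = £7,162 is subject to coinsurance.
Coinsurance: £7,162 × 15% = £1,074.30.
That puts the patient's cost at £200 + £1,074.30 = £1,274.30.

£1,274.30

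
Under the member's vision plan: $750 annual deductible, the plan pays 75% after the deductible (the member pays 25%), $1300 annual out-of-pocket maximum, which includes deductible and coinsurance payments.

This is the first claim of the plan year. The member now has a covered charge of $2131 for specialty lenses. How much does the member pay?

$1095.25

Nothing has been paid toward the $750 deductible, so the first $750 of this charge is applied there.
The remaining $1381 (= $2131 − $750) moves to coinsurance.
Coinsurance: $1381 × 25% = $345.25.
Member responsibility before any cap: $750 + $345.25 = $1095.25.
Cumulative spending $0 + $1095.25 = $1095.25 stays under the $1300 maximum.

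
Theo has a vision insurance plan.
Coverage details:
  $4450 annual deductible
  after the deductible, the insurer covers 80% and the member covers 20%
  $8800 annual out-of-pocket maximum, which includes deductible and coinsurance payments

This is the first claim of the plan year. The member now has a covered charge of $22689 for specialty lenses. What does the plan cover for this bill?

$14591.20

Deductible not yet touched, so the first $4450 of the bill goes to the deductible.
That leaves $22689 − $4450 = $18239 for coinsurance.
20% of $18239 = $3647.80 falls to the member.
Member responsibility before any cap: $4450 + $3647.80 = $8097.80.
Year-to-date out-of-pocket becomes $0 + $8097.80 = $8097.80, still under the $8800 maximum, so no cap applies.
Insurer pays the balance: $22689 − $8097.80 = $14591.20.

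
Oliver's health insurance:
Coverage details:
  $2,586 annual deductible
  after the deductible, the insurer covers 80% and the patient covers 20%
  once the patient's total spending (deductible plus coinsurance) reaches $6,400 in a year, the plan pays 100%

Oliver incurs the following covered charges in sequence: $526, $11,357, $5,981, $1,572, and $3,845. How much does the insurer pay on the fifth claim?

Bill 1, $526: fully absorbed by the deductible. Patient pays $526; OOP now $526. Insurer: $526 − $526 = $0.
Bill 2, $11,357: deductible takes $2,060, $9,297 remains; 20% of $9,297 = $1,859.40. Patient pays $3,919.40; OOP now $4,445.40. Insurer: $11,357 − $3,919.40 = $7,437.60.
Bill 3, $5,981: 20% coinsurance on $5,981 = $1,196.20. Patient pays $1,196.20; OOP now $5,641.60. Insurer: $5,981 − $1,196.20 = $4,784.80.
Bill 4, $1,572: deductible already satisfied, so patient's share is 20% × $1,572 = $314.40. Patient pays $314.40; OOP now $5,956. Insurer: $1,572 − $314.40 = $1,257.60.
Bill 5, $3,845: deductible already satisfied, so patient's share is 20% × $3,845 = $769. That would push OOP to $6,725, over the $6,400 cap, so patient pays $6,400 − $5,956 = $444. Insurer: $3,845 − $444 = $3,401.

$3,401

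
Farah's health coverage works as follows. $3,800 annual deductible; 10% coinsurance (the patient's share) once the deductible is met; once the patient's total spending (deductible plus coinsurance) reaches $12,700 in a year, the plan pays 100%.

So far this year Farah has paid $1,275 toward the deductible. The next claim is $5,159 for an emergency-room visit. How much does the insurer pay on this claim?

$2,370.60

Deductible still to meet: $3,800 − $1,275 = $2,525.
After the $2,525 deductible portion, $5,159 − $2,525 = $2,634 is subject to coinsurance.
Patient's 10% share of $2,634 is $263.40.
So the patient owes $2,525 + $263.40 = $2,788.40 before any cap.
Cumulative spending $1,275 + $2,788.40 = $4,063.40 stays under the $12,700 maximum.
Insurer pays the balance: $5,159 − $2,788.40 = $2,370.60.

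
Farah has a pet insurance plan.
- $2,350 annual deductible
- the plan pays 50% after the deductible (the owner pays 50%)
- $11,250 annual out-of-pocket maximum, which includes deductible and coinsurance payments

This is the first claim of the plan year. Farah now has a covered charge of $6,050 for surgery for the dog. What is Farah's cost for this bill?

$4,200

Nothing has been paid toward the $2,350 deductible, so the first $2,350 of this charge is applied there.
The remaining $3,700 (= $6,050 − $2,350) moves to coinsurance.
Owner's 50% share of $3,700 is $1,850.
Owner responsibility before any cap: $2,350 + $1,850 = $4,200.
Total out-of-pocket so far would be $0 + $4,200 = $4,200, below the $11,250 cap — no reduction.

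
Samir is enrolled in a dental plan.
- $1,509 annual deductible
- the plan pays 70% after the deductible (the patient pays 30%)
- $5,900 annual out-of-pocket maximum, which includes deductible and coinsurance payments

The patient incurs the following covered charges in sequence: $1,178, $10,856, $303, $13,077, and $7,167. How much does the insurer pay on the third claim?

$212.10

Claim 1 — $1,178: fully absorbed by the deductible. Patient owes $1,178 (running OOP $1,178). Plan pays $1,178 − $1,178 = $0.
Claim 2 — $10,856: $331 to deductible, leaving $10,525; patient's 30% is $3,157.50. Cost to patient: $3,488.50. OOP to date $4,666.50. Insurer: $10,856 − $3,488.50 = $7,367.50.
Claim 3 — $303: deductible already satisfied, so patient's share is 30% × $303 = $90.90. Patient owes $90.90 (running OOP $4,757.40). Plan pays $303 − $90.90 = $212.10.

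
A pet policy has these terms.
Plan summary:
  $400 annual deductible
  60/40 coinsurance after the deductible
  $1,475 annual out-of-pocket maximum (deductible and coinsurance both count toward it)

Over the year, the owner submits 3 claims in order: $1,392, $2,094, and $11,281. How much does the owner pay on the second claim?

$678.20

#1 ($1,392): deductible takes $400, $992 remains; owner's 40% is $396.80. Owner owes $796.80 (running OOP $796.80).
#2 ($2,094): 40% coinsurance on $2,094 = $837.60. Adding that to $796.80 gives $1,634.40, past the $1,475 cap; owner pays only $1,475 − $796.80 = $678.20.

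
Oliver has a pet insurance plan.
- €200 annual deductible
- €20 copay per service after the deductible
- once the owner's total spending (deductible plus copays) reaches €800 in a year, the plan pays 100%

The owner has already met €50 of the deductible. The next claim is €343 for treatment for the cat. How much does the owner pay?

€170

€50 of the €200 deductible is already met, leaving €150.
The remaining €193 (= €343 − €150) moves to the copay.
Copay on this service: €20.
Owner responsibility before any cap: €150 + €20 = €170.
Total out-of-pocket so far would be €50 + €170 = €220, below the €800 cap — no reduction.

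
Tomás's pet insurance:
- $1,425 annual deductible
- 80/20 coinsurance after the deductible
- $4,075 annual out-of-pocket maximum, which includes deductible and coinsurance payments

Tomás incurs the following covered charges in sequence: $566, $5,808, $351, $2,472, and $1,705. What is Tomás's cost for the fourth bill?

$494.40

Bill 1, $566: all of it applies to the deductible. Owner pays $566; OOP now $566.
Bill 2, $5,808: $859 finishes the deductible; $4,949 goes to coinsurance; 20% of $4,949 = $989.80. Cost to owner: $1,848.80. OOP to date $2,414.80.
Bill 3, $351: 20% coinsurance on $351 = $70.20. Owner pays $70.20; OOP now $2,485.
Bill 4, $2,472: deductible already satisfied, so owner's share is 20% × $2,472 = $494.40. Cost to owner: $494.40. OOP to date $2,979.40.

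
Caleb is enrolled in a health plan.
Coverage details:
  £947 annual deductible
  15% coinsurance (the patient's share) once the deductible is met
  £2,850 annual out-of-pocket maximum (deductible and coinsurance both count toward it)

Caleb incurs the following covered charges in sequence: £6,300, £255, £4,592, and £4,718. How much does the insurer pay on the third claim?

Claim 1 (£6,300): £947 to deductible, leaving £5,353; coinsurance £5,353 × 15% = £802.95. Patient pays £1,749.95; OOP now £1,749.95. Insurer: £6,300 − £1,749.95 = £4,550.05.
Claim 2 (£255): deductible met; 15% of £255 = £38.25. Patient pays £38.25; OOP now £1,788.20. Plan pays £255 − £38.25 = £216.75.
Claim 3 (£4,592): 15% coinsurance on £4,592 = £688.80. Cost to patient: £688.80. OOP to date £2,477. Insurer: £4,592 − £688.80 = £3,903.20.

£3,903.20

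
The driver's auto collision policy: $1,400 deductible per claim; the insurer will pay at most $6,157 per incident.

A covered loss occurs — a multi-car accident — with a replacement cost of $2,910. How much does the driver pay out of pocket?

Subtract the deductible: $2,910 − $1,400 = $1,510.
$1,510 ≤ $6,157, so the limit doesn't bind; insurer pays $1,510.
The driver bears the rest of the original loss: $2,910 − $1,510 = $1,400.

$1,400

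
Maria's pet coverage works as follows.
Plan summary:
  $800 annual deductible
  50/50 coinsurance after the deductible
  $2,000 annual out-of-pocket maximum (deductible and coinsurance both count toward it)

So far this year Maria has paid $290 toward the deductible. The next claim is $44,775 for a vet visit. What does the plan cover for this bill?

$43,065

Deductible still to meet: $800 − $290 = $510.
That leaves $44,775 − $510 = $44,265 for coinsurance.
Coinsurance: $44,265 × 50% = $22,132.50.
Owner responsibility before any cap: $510 + $22,132.50 = $22,642.50.
Year-to-date out-of-pocket would reach $290 + $22,642.50 = $22,932.50, above the $2,000 maximum, so the owner pays only $2,000 − $290 = $1,710.
The insurer covers the remainder: $44,775 − $1,710 = $43,065.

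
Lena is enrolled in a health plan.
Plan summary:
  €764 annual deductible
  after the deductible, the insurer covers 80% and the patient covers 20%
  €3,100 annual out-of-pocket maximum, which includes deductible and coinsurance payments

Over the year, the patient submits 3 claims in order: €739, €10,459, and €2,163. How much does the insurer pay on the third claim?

#1 (€739): fully absorbed by the deductible. Cost to patient: €739. OOP to date €739. Plan pays €739 − €739 = €0.
#2 (€10,459): deductible takes €25, €10,434 remains; coinsurance €10,434 × 20% = €2,086.80. Patient owes €2,111.80 (running OOP €2,850.80). Plan pays €10,459 − €2,111.80 = €8,347.20.
#3 (€2,163): deductible met; 20% of €2,163 = €432.60. That would push OOP to €3,283.40, over the €3,100 cap, so patient pays €3,100 − €2,850.80 = €249.20. Plan pays €2,163 − €249.20 = €1,913.80.

€1,913.80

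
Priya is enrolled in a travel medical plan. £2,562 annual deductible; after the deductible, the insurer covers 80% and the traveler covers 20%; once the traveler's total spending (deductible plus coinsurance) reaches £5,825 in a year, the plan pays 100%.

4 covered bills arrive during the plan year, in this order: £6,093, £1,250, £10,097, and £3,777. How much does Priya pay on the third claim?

£2,019.40

Claim 1 (£6,093): £2,562 to deductible, leaving £3,531; traveler's 20% is £706.20. Traveler pays £3,268.20; OOP now £3,268.20.
Claim 2 (£1,250): deductible met; 20% of £1,250 = £250. Traveler owes £250 (running OOP £3,518.20).
Claim 3 (£10,097): 20% coinsurance on £10,097 = £2,019.40. Traveler owes £2,019.40 (running OOP £5,537.60).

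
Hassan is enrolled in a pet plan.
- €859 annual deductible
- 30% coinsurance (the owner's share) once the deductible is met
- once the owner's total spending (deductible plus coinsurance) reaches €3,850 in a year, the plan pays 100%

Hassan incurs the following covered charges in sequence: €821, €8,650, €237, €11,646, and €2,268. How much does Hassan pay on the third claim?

€71.10

Claim 1 — €821: entire amount goes to the deductible. Owner owes €821 (running OOP €821).
Claim 2 — €8,650: €38 finishes the deductible; €8,612 goes to coinsurance; owner's 30% is €2,583.60. Cost to owner: €2,621.60. OOP to date €3,442.60.
Claim 3 — €237: deductible already satisfied, so owner's share is 30% × €237 = €71.10. Owner pays €71.10; OOP now €3,513.70.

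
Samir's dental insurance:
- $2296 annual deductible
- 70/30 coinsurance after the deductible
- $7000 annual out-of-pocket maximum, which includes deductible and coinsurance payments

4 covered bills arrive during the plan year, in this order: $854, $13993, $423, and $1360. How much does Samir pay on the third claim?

$126.90

Claim 1 — $854: entire amount goes to the deductible. Patient owes $854 (running OOP $854).
Claim 2 — $13993: $1442 finishes the deductible; $12551 goes to coinsurance; 30% of $12551 = $3765.30. Cost to patient: $5207.30. OOP to date $6061.30.
Claim 3 — $423: deductible already satisfied, so patient's share is 30% × $423 = $126.90. Patient owes $126.90 (running OOP $6188.20).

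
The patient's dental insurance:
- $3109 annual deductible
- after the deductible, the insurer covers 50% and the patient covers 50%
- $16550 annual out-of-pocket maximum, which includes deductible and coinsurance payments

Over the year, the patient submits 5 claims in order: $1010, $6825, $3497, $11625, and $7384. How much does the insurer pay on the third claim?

Bill 1, $1010: entire amount goes to the deductible. Cost to patient: $1010. OOP to date $1010. Insurer: $1010 − $1010 = $0.
Bill 2, $6825: $2099 to deductible, leaving $4726; 50% of $4726 = $2363. Patient pays $4462; OOP now $5472. Insurer: $6825 − $4462 = $2363.
Bill 3, $3497: deductible met; 50% of $3497 = $1748.50. Patient pays $1748.50; OOP now $7220.50. Insurer: $3497 − $1748.50 = $1748.50.

$1748.50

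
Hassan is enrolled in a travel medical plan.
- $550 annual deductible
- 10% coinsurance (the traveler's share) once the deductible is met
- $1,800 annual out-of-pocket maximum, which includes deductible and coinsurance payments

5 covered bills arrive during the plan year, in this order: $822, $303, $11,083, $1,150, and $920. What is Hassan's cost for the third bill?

$1,108.30

Claim 1 ($822): $550 finishes the deductible; $272 goes to coinsurance; traveler's 10% is $27.20. Cost to traveler: $577.20. OOP to date $577.20.
Claim 2 ($303): 10% coinsurance on $303 = $30.30. Cost to traveler: $30.30. OOP to date $607.50.
Claim 3 ($11,083): 10% coinsurance on $11,083 = $1,108.30. Traveler pays $1,108.30; OOP now $1,715.80.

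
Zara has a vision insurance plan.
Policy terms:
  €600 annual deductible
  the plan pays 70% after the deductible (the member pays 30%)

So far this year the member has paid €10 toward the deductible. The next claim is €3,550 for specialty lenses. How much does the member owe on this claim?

Remaining deductible: €600 − €10 = €590.
That leaves €3,550 − €590 = €2,960 for coinsurance.
30% of €2,960 = €888 falls to the member.
Member responsibility: €590 + €888 = €1,478.

€1,478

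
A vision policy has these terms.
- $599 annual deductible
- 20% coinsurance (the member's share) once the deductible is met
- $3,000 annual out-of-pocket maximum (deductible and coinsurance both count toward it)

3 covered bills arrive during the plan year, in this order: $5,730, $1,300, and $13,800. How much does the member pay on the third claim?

Bill 1, $5,730: deductible takes $599, $5,131 remains; 20% of $5,131 = $1,026.20. Member pays $1,625.20; OOP now $1,625.20.
Bill 2, $1,300: deductible met; 20% of $1,300 = $260. Cost to member: $260. OOP to date $1,885.20.
Bill 3, $13,800: deductible already satisfied, so member's share is 20% × $13,800 = $2,760. OOP would hit $4,645.20 > $3,000, so the cap limits the member to $3,000 − $1,885.20 = $1,114.80.

$1,114.80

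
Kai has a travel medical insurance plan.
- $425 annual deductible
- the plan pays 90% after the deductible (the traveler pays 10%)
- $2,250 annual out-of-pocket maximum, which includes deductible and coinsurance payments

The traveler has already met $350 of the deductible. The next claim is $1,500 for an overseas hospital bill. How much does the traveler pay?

$217.50

Remaining deductible: $425 − $350 = $75.
After the $75 deductible portion, $1,500 − $75 = $1,425 is subject to coinsurance.
Coinsurance: $1,425 × 10% = $142.50.
So the traveler owes $75 + $142.50 = $217.50 before any cap.
Year-to-date out-of-pocket becomes $350 + $217.50 = $567.50, still under the $2,250 maximum, so no cap applies.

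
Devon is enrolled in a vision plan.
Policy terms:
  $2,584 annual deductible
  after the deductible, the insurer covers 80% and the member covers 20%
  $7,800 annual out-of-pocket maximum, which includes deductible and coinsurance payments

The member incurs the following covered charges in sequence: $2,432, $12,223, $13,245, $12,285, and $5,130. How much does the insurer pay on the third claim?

Bill 1, $2,432: entire amount goes to the deductible. Cost to member: $2,432. OOP to date $2,432. Plan pays $2,432 − $2,432 = $0.
Bill 2, $12,223: $152 finishes the deductible; $12,071 goes to coinsurance; coinsurance $12,071 × 20% = $2,414.20. Cost to member: $2,566.20. OOP to date $4,998.20. Insurer: $12,223 − $2,566.20 = $9,656.80.
Bill 3, $13,245: 20% coinsurance on $13,245 = $2,649. Cost to member: $2,649. OOP to date $7,647.20. Plan pays $13,245 − $2,649 = $10,596.

$10,596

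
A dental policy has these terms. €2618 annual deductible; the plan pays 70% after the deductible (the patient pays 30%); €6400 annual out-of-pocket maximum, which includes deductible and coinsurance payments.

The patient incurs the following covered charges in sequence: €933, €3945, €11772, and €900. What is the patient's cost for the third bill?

Claim 1 — €933: all of it applies to the deductible. Patient pays €933; OOP now €933.
Claim 2 — €3945: €1685 to deductible, leaving €2260; coinsurance €2260 × 30% = €678. Cost to patient: €2363. OOP to date €3296.
Claim 3 — €11772: deductible already satisfied, so patient's share is 30% × €11772 = €3531.60. OOP would hit €6827.60 > €6400, so the cap limits the patient to €6400 − €3296 = €3104.

€3104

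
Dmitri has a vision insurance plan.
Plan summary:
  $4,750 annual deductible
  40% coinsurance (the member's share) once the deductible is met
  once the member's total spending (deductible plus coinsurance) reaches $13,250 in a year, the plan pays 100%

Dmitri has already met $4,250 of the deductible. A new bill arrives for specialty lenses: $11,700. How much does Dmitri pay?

Deductible still to meet: $4,750 − $4,250 = $500.
That leaves $11,700 − $500 = $11,200 for coinsurance.
Member's 40% share of $11,200 is $4,480.
That puts the member's cost at $500 + $4,480 = $4,980 before any cap.
Total out-of-pocket so far would be $4,250 + $4,980 = $9,230, below the $13,250 cap — no reduction.

$4,980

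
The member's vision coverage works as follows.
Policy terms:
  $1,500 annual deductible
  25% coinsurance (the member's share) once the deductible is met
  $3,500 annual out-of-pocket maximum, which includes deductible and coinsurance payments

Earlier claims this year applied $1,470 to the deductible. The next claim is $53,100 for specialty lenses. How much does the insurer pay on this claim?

$1,470 of the $1,500 deductible is already met, leaving $30.
The remaining $53,070 (= $53,100 − $30) moves to coinsurance.
Coinsurance: $53,070 × 25% = $13,267.50.
So the member owes $30 + $13,267.50 = $13,297.50 before any cap.
Year-to-date out-of-pocket would reach $1,470 + $13,297.50 = $14,767.50, above the $3,500 maximum, so the member pays only $3,500 − $1,470 = $2,030.
The insurer covers the remainder: $53,100 − $2,030 = $51,070.

$51,070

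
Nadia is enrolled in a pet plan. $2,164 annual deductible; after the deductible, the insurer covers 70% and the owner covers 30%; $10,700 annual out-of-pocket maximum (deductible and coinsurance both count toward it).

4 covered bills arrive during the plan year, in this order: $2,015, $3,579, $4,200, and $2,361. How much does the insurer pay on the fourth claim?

$1,652.70

#1 ($2,015): entire amount goes to the deductible. Cost to owner: $2,015. OOP to date $2,015. Insurer: $2,015 − $2,015 = $0.
#2 ($3,579): $149 to deductible, leaving $3,430; owner's 30% is $1,029. Owner pays $1,178; OOP now $3,193. Insurer: $3,579 − $1,178 = $2,401.
#3 ($4,200): deductible already satisfied, so owner's share is 30% × $4,200 = $1,260. Cost to owner: $1,260. OOP to date $4,453. Plan pays $4,200 − $1,260 = $2,940.
#4 ($2,361): 30% coinsurance on $2,361 = $708.30. Owner owes $708.30 (running OOP $5,161.30). Insurer: $2,361 − $708.30 = $1,652.70.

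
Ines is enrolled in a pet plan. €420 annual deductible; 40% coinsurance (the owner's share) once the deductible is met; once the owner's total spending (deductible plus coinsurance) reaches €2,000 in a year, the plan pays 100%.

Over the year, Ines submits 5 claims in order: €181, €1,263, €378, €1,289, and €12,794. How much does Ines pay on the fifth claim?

€503.60

Claim 1 (€181): all of it applies to the deductible. Owner owes €181 (running OOP €181).
Claim 2 (€1,263): €239 to deductible, leaving €1,024; 40% of €1,024 = €409.60. Cost to owner: €648.60. OOP to date €829.60.
Claim 3 (€378): deductible already satisfied, so owner's share is 40% × €378 = €151.20. Cost to owner: €151.20. OOP to date €980.80.
Claim 4 (€1,289): deductible met; 40% of €1,289 = €515.60. Cost to owner: €515.60. OOP to date €1,496.40.
Claim 5 (€12,794): deductible met; 40% of €12,794 = €5,117.60. That would push OOP to €6,614, over the €2,000 cap, so owner pays €2,000 − €1,496.40 = €503.60.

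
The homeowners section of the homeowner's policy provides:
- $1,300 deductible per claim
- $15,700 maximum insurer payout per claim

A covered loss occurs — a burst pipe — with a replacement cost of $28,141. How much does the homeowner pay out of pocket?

$12,441

Less the $1,300 deductible: $28,141 − $1,300 = $26,841.
$26,841 exceeds the $15,700 limit, so the insurer pays the limit: $15,700.
The homeowner bears the rest of the original loss: $28,141 − $15,700 = $12,441.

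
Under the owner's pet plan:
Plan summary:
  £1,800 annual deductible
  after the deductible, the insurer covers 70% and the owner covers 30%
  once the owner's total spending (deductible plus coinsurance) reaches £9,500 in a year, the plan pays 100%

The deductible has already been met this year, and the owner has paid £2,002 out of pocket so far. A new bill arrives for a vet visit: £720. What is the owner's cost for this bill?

£216

The deductible is already satisfied, so the full bill goes to coinsurance.
Owner's 30% share of £720 is £216.
Total out-of-pocket so far would be £2,002 + £216 = £2,218, below the £9,500 cap — no reduction.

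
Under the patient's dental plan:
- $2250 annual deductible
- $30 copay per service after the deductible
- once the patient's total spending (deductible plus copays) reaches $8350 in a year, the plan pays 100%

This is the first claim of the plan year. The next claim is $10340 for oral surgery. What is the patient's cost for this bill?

Deductible not yet touched, so the first $2250 of the bill goes to the deductible.
That leaves $10340 − $2250 = $8090 for the copay.
Copay on this service: $30.
Patient responsibility before any cap: $2250 + $30 = $2280.
Year-to-date out-of-pocket becomes $0 + $2280 = $2280, still under the $8350 maximum, so no cap applies.

$2280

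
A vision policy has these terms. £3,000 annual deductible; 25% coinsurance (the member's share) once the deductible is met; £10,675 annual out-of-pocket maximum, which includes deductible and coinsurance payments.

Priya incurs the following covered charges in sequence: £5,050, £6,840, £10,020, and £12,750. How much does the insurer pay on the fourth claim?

£9,802.50

#1 (£5,050): £3,000 finishes the deductible; £2,050 goes to coinsurance; member's 25% is £512.50. Cost to member: £3,512.50. OOP to date £3,512.50. Insurer: £5,050 − £3,512.50 = £1,537.50.
#2 (£6,840): deductible met; 25% of £6,840 = £1,710. Cost to member: £1,710. OOP to date £5,222.50. Plan pays £6,840 − £1,710 = £5,130.
#3 (£10,020): 25% coinsurance on £10,020 = £2,505. Member owes £2,505 (running OOP £7,727.50). Plan pays £10,020 − £2,505 = £7,515.
#4 (£12,750): deductible met; 25% of £12,750 = £3,187.50. That would push OOP to £10,915, over the £10,675 cap, so member pays £10,675 − £7,727.50 = £2,947.50. Insurer: £12,750 − £2,947.50 = £9,802.50.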